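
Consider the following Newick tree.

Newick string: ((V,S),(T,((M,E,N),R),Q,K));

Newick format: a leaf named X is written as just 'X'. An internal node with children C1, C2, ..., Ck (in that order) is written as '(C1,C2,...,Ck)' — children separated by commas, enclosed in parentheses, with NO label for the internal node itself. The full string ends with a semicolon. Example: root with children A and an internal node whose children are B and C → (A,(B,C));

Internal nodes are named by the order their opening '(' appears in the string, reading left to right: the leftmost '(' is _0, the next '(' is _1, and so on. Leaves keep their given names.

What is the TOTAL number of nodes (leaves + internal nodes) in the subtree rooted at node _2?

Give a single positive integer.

Newick: ((V,S),(T,((M,E,N),R),Q,K));
Locate _2: it is the '(' at position 7 (the 3rd '(' reading left to right).
Query: subtree rooted at _2
_2: subtree_size = 1 + 9
  T: subtree_size = 1 + 0
  _3: subtree_size = 1 + 5
    _4: subtree_size = 1 + 3
      M: subtree_size = 1 + 0
      E: subtree_size = 1 + 0
      N: subtree_size = 1 + 0
    R: subtree_size = 1 + 0
  Q: subtree_size = 1 + 0
  K: subtree_size = 1 + 0
Total subtree size of _2: 10

Answer: 10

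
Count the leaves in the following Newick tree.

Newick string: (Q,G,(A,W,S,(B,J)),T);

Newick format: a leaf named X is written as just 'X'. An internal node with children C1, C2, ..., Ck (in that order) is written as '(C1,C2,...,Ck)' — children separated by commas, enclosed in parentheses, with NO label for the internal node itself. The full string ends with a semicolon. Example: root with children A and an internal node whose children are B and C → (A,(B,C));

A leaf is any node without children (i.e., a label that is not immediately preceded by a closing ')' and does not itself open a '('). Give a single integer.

Newick: (Q,G,(A,W,S,(B,J)),T);
Scan left-to-right; a leaf is any maximal label run not followed by '(':
  pos 1: leaf 'Q' → count = 1
  pos 3: leaf 'G' → count = 2
  pos 6: leaf 'A' → count = 3
  pos 8: leaf 'W' → count = 4
  pos 10: leaf 'S' → count = 5
  pos 13: leaf 'B' → count = 6
  pos 15: leaf 'J' → count = 7
  pos 19: leaf 'T' → count = 8
Total leaves: 8

Answer: 8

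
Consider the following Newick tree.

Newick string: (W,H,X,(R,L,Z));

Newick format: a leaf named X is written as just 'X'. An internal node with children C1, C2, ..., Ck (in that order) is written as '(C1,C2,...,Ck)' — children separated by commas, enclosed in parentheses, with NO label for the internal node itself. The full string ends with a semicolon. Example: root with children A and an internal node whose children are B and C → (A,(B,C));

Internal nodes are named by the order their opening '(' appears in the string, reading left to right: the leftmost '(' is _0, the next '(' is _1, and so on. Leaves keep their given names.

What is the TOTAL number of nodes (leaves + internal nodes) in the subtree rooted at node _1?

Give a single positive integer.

Newick: (W,H,X,(R,L,Z));
Locate _1: it is the '(' at position 7 (the 2nd '(' reading left to right).
Query: subtree rooted at _1
_1: subtree_size = 1 + 3
  R: subtree_size = 1 + 0
  L: subtree_size = 1 + 0
  Z: subtree_size = 1 + 0
Total subtree size of _1: 4

Answer: 4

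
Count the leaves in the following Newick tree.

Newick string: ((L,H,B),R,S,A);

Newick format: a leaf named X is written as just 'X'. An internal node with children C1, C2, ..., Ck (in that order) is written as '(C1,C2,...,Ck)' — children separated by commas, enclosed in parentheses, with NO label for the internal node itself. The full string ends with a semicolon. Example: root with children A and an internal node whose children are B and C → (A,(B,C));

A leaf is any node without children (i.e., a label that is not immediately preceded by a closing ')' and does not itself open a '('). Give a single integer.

Newick: ((L,H,B),R,S,A);
Scan left-to-right; a leaf is any maximal label run not followed by '(':
  pos 2: leaf 'L' → count = 1
  pos 4: leaf 'H' → count = 2
  pos 6: leaf 'B' → count = 3
  pos 9: leaf 'R' → count = 4
  pos 11: leaf 'S' → count = 5
  pos 13: leaf 'A' → count = 6
Total leaves: 6

Answer: 6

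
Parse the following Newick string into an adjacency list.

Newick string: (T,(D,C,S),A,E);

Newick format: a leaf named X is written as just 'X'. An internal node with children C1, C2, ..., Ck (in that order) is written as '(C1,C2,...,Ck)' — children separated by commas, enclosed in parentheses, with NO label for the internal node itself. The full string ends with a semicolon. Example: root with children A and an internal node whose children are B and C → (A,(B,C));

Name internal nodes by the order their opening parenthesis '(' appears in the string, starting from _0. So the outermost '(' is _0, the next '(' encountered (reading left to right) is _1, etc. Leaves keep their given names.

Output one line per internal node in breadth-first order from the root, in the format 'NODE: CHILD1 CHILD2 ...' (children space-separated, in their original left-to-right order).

Input: (T,(D,C,S),A,E);
Scanning left-to-right, naming '(' by encounter order:
  pos 0: '(' -> open internal node _0 (depth 1)
  pos 3: '(' -> open internal node _1 (depth 2)
  pos 9: ')' -> close internal node _1 (now at depth 1)
  pos 14: ')' -> close internal node _0 (now at depth 0)
Total internal nodes: 2
BFS adjacency from root:
  _0: T _1 A E
  _1: D C S

Answer: _0: T _1 A E
_1: D C S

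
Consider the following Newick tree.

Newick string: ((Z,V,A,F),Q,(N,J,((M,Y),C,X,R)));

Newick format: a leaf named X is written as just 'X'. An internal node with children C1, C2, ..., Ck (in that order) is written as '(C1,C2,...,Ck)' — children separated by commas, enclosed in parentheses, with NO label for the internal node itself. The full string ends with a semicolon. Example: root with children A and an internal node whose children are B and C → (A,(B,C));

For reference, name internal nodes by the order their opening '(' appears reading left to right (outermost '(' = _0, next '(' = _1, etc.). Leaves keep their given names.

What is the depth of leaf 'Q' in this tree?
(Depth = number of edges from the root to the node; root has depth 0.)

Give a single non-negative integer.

Newick: ((Z,V,A,F),Q,(N,J,((M,Y),C,X,R)));
Naming internals by '(' encounter order: outermost '(' = _0, next = _1, ...
Query node: Q
Path from root: _0 -> Q
Depth of Q: 1 (number of edges from root)

Answer: 1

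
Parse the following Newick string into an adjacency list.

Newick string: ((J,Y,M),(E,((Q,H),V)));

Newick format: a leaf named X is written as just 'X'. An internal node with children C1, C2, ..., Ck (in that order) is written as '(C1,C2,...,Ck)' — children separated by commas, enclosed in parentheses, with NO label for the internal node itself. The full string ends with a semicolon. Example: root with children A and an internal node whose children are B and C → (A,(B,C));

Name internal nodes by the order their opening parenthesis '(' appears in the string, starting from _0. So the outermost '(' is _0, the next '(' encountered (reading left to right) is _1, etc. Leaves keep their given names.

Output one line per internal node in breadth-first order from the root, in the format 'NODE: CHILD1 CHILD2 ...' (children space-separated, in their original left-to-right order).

Input: ((J,Y,M),(E,((Q,H),V)));
Scanning left-to-right, naming '(' by encounter order:
  pos 0: '(' -> open internal node _0 (depth 1)
  pos 1: '(' -> open internal node _1 (depth 2)
  pos 7: ')' -> close internal node _1 (now at depth 1)
  pos 9: '(' -> open internal node _2 (depth 2)
  pos 12: '(' -> open internal node _3 (depth 3)
  pos 13: '(' -> open internal node _4 (depth 4)
  pos 17: ')' -> close internal node _4 (now at depth 3)
  pos 20: ')' -> close internal node _3 (now at depth 2)
  pos 21: ')' -> close internal node _2 (now at depth 1)
  pos 22: ')' -> close internal node _0 (now at depth 0)
Total internal nodes: 5
BFS adjacency from root:
  _0: _1 _2
  _1: J Y M
  _2: E _3
  _3: _4 V
  _4: Q H

Answer: _0: _1 _2
_1: J Y M
_2: E _3
_3: _4 V
_4: Q H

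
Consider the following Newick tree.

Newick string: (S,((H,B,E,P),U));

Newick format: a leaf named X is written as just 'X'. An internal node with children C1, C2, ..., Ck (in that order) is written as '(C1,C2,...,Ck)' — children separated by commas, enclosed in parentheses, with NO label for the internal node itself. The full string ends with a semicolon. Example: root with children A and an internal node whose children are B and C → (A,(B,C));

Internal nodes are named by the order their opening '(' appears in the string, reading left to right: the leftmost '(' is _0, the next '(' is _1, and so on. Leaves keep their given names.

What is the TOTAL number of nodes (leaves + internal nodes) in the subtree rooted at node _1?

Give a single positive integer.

Newick: (S,((H,B,E,P),U));
Locate _1: it is the '(' at position 3 (the 2nd '(' reading left to right).
Query: subtree rooted at _1
_1: subtree_size = 1 + 6
  _2: subtree_size = 1 + 4
    H: subtree_size = 1 + 0
    B: subtree_size = 1 + 0
    E: subtree_size = 1 + 0
    P: subtree_size = 1 + 0
  U: subtree_size = 1 + 0
Total subtree size of _1: 7

Answer: 7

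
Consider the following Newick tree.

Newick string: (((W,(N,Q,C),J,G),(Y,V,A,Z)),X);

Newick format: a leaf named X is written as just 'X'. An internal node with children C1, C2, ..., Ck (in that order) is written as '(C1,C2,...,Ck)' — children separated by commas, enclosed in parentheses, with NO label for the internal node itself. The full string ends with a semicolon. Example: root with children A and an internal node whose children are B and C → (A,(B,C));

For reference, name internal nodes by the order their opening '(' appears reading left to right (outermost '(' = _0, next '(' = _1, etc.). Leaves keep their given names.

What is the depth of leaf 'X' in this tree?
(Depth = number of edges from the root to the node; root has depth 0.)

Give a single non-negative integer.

Answer: 1

Derivation:
Newick: (((W,(N,Q,C),J,G),(Y,V,A,Z)),X);
Naming internals by '(' encounter order: outermost '(' = _0, next = _1, ...
Query node: X
Path from root: _0 -> X
Depth of X: 1 (number of edges from root)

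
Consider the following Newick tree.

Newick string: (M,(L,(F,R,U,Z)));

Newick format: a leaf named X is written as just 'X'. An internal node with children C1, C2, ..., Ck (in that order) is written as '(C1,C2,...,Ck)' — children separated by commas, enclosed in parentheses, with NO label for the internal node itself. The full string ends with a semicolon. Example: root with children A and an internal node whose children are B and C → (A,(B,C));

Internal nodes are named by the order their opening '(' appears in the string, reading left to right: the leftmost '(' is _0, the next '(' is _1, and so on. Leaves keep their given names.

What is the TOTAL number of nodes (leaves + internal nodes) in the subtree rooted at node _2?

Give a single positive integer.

Answer: 5

Derivation:
Newick: (M,(L,(F,R,U,Z)));
Locate _2: it is the '(' at position 6 (the 3rd '(' reading left to right).
Query: subtree rooted at _2
_2: subtree_size = 1 + 4
  F: subtree_size = 1 + 0
  R: subtree_size = 1 + 0
  U: subtree_size = 1 + 0
  Z: subtree_size = 1 + 0
Total subtree size of _2: 5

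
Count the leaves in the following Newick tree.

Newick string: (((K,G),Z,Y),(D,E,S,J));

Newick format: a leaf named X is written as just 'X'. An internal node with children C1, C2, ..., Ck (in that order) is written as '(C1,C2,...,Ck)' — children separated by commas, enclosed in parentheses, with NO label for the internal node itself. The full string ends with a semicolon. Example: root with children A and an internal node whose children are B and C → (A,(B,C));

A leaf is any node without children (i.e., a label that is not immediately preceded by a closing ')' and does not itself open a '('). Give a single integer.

Newick: (((K,G),Z,Y),(D,E,S,J));
Scan left-to-right; a leaf is any maximal label run not followed by '(':
  pos 3: leaf 'K' → count = 1
  pos 5: leaf 'G' → count = 2
  pos 8: leaf 'Z' → count = 3
  pos 10: leaf 'Y' → count = 4
  pos 14: leaf 'D' → count = 5
  pos 16: leaf 'E' → count = 6
  pos 18: leaf 'S' → count = 7
  pos 20: leaf 'J' → count = 8
Total leaves: 8

Answer: 8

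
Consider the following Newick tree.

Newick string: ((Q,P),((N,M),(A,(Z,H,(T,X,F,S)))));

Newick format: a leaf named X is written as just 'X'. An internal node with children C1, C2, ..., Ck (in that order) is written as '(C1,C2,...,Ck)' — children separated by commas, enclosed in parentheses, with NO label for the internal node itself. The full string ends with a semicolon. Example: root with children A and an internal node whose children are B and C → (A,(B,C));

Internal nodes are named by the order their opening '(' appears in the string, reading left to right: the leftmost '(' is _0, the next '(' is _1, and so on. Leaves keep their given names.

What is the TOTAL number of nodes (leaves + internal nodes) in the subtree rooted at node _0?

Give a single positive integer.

Answer: 18

Derivation:
Newick: ((Q,P),((N,M),(A,(Z,H,(T,X,F,S)))));
Locate _0: it is the '(' at position 0 (the 1st '(' reading left to right).
Query: subtree rooted at _0
_0: subtree_size = 1 + 17
  _1: subtree_size = 1 + 2
    Q: subtree_size = 1 + 0
    P: subtree_size = 1 + 0
  _2: subtree_size = 1 + 13
    _3: subtree_size = 1 + 2
      N: subtree_size = 1 + 0
      M: subtree_size = 1 + 0
    _4: subtree_size = 1 + 9
      A: subtree_size = 1 + 0
      _5: subtree_size = 1 + 7
        Z: subtree_size = 1 + 0
        H: subtree_size = 1 + 0
        _6: subtree_size = 1 + 4
          T: subtree_size = 1 + 0
          X: subtree_size = 1 + 0
          F: subtree_size = 1 + 0
          S: subtree_size = 1 + 0
Total subtree size of _0: 18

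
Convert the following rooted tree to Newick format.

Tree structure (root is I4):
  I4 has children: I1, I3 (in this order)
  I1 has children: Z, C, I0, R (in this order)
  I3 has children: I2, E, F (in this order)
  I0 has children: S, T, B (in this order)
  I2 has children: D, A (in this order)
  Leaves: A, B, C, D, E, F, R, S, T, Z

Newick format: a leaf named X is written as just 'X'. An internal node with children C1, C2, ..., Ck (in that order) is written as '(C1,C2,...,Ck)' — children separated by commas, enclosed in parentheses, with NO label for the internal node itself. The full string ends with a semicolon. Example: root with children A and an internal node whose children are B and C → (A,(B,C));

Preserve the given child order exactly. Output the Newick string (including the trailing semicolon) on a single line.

internal I4 with children ['I1', 'I3']
  internal I1 with children ['Z', 'C', 'I0', 'R']
    leaf 'Z' → 'Z'
    leaf 'C' → 'C'
    internal I0 with children ['S', 'T', 'B']
      leaf 'S' → 'S'
      leaf 'T' → 'T'
      leaf 'B' → 'B'
    → '(S,T,B)'
    leaf 'R' → 'R'
  → '(Z,C,(S,T,B),R)'
  internal I3 with children ['I2', 'E', 'F']
    internal I2 with children ['D', 'A']
      leaf 'D' → 'D'
      leaf 'A' → 'A'
    → '(D,A)'
    leaf 'E' → 'E'
    leaf 'F' → 'F'
  → '((D,A),E,F)'
→ '((Z,C,(S,T,B),R),((D,A),E,F))'
Final: ((Z,C,(S,T,B),R),((D,A),E,F));

Answer: ((Z,C,(S,T,B),R),((D,A),E,F));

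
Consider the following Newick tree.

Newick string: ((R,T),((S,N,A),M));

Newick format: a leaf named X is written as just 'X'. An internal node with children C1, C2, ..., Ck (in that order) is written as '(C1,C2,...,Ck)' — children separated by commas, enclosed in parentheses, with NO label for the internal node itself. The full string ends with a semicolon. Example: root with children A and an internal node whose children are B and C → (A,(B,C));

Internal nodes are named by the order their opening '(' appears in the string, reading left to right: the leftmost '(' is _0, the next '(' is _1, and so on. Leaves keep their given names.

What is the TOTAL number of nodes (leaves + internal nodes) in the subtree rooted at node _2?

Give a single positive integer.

Answer: 6

Derivation:
Newick: ((R,T),((S,N,A),M));
Locate _2: it is the '(' at position 7 (the 3rd '(' reading left to right).
Query: subtree rooted at _2
_2: subtree_size = 1 + 5
  _3: subtree_size = 1 + 3
    S: subtree_size = 1 + 0
    N: subtree_size = 1 + 0
    A: subtree_size = 1 + 0
  M: subtree_size = 1 + 0
Total subtree size of _2: 6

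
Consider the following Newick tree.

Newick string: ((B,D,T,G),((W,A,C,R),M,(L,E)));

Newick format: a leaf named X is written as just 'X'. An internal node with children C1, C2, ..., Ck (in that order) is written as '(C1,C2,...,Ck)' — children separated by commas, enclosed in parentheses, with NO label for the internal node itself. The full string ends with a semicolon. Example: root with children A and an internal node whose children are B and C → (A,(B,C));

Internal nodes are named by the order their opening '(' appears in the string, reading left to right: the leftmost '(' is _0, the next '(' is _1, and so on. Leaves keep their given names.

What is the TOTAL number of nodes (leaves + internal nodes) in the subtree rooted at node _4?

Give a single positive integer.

Newick: ((B,D,T,G),((W,A,C,R),M,(L,E)));
Locate _4: it is the '(' at position 24 (the 5th '(' reading left to right).
Query: subtree rooted at _4
_4: subtree_size = 1 + 2
  L: subtree_size = 1 + 0
  E: subtree_size = 1 + 0
Total subtree size of _4: 3

Answer: 3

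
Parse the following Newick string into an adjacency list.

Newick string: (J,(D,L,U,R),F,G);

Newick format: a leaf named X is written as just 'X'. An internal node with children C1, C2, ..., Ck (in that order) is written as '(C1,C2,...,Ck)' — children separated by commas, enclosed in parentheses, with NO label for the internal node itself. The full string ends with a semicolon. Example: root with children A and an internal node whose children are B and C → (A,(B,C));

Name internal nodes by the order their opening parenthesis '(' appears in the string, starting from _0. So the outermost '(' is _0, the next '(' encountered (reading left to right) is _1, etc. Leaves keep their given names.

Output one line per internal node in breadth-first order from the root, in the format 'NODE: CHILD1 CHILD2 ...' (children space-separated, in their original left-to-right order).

Answer: _0: J _1 F G
_1: D L U R

Derivation:
Input: (J,(D,L,U,R),F,G);
Scanning left-to-right, naming '(' by encounter order:
  pos 0: '(' -> open internal node _0 (depth 1)
  pos 3: '(' -> open internal node _1 (depth 2)
  pos 11: ')' -> close internal node _1 (now at depth 1)
  pos 16: ')' -> close internal node _0 (now at depth 0)
Total internal nodes: 2
BFS adjacency from root:
  _0: J _1 F G
  _1: D L U R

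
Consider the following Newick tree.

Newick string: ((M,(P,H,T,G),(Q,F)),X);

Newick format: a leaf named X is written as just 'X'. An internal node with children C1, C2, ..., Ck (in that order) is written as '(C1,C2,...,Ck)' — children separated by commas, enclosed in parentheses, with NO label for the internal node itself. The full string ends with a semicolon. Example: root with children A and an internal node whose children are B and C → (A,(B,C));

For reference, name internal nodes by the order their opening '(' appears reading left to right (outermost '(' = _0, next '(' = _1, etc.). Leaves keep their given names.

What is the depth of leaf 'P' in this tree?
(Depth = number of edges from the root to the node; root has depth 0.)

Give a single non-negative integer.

Answer: 3

Derivation:
Newick: ((M,(P,H,T,G),(Q,F)),X);
Naming internals by '(' encounter order: outermost '(' = _0, next = _1, ...
Query node: P
Path from root: _0 -> _1 -> _2 -> P
Depth of P: 3 (number of edges from root)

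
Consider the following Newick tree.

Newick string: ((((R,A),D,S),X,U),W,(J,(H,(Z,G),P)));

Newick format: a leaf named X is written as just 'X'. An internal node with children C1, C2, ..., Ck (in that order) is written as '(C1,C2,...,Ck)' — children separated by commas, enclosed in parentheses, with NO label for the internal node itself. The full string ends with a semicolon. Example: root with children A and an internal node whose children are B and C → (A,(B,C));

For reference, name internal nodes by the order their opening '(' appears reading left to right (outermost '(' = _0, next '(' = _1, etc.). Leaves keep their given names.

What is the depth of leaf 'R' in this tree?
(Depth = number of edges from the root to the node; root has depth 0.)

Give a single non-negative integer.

Answer: 4

Derivation:
Newick: ((((R,A),D,S),X,U),W,(J,(H,(Z,G),P)));
Naming internals by '(' encounter order: outermost '(' = _0, next = _1, ...
Query node: R
Path from root: _0 -> _1 -> _2 -> _3 -> R
Depth of R: 4 (number of edges from root)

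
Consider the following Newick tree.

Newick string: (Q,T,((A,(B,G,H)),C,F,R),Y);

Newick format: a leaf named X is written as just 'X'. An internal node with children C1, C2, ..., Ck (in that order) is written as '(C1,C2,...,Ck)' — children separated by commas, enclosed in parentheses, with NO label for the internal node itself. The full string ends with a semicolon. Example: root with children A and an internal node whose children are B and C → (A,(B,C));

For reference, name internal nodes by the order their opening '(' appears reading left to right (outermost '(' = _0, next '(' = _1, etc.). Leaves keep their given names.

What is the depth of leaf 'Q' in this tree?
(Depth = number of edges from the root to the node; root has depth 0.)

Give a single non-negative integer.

Answer: 1

Derivation:
Newick: (Q,T,((A,(B,G,H)),C,F,R),Y);
Naming internals by '(' encounter order: outermost '(' = _0, next = _1, ...
Query node: Q
Path from root: _0 -> Q
Depth of Q: 1 (number of edges from root)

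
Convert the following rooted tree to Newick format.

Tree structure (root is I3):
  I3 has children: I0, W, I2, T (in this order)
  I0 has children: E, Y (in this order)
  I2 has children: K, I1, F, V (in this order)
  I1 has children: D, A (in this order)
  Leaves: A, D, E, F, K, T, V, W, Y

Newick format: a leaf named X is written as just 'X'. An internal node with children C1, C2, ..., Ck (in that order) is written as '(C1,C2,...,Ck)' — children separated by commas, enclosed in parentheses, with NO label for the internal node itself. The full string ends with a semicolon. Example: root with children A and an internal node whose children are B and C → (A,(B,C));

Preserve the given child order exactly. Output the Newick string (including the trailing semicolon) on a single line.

Answer: ((E,Y),W,(K,(D,A),F,V),T);

Derivation:
internal I3 with children ['I0', 'W', 'I2', 'T']
  internal I0 with children ['E', 'Y']
    leaf 'E' → 'E'
    leaf 'Y' → 'Y'
  → '(E,Y)'
  leaf 'W' → 'W'
  internal I2 with children ['K', 'I1', 'F', 'V']
    leaf 'K' → 'K'
    internal I1 with children ['D', 'A']
      leaf 'D' → 'D'
      leaf 'A' → 'A'
    → '(D,A)'
    leaf 'F' → 'F'
    leaf 'V' → 'V'
  → '(K,(D,A),F,V)'
  leaf 'T' → 'T'
→ '((E,Y),W,(K,(D,A),F,V),T)'
Final: ((E,Y),W,(K,(D,A),F,V),T);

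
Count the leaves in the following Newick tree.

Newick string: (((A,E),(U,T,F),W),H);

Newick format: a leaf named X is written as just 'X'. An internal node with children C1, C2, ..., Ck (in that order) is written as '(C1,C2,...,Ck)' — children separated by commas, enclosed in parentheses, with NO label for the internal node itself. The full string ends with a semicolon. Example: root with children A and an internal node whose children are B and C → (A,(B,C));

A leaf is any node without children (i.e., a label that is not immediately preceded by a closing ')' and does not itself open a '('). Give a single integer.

Newick: (((A,E),(U,T,F),W),H);
Scan left-to-right; a leaf is any maximal label run not followed by '(':
  pos 3: leaf 'A' → count = 1
  pos 5: leaf 'E' → count = 2
  pos 9: leaf 'U' → count = 3
  pos 11: leaf 'T' → count = 4
  pos 13: leaf 'F' → count = 5
  pos 16: leaf 'W' → count = 6
  pos 19: leaf 'H' → count = 7
Total leaves: 7

Answer: 7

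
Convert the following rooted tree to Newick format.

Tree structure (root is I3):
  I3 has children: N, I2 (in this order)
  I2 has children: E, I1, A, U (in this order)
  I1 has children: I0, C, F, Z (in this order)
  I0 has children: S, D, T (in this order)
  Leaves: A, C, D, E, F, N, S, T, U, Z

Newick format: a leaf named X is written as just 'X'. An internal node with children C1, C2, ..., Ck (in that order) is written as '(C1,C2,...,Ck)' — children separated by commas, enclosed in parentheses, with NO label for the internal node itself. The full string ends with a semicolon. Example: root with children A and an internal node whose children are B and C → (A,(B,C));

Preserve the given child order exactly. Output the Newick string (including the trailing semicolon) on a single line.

internal I3 with children ['N', 'I2']
  leaf 'N' → 'N'
  internal I2 with children ['E', 'I1', 'A', 'U']
    leaf 'E' → 'E'
    internal I1 with children ['I0', 'C', 'F', 'Z']
      internal I0 with children ['S', 'D', 'T']
        leaf 'S' → 'S'
        leaf 'D' → 'D'
        leaf 'T' → 'T'
      → '(S,D,T)'
      leaf 'C' → 'C'
      leaf 'F' → 'F'
      leaf 'Z' → 'Z'
    → '((S,D,T),C,F,Z)'
    leaf 'A' → 'A'
    leaf 'U' → 'U'
  → '(E,((S,D,T),C,F,Z),A,U)'
→ '(N,(E,((S,D,T),C,F,Z),A,U))'
Final: (N,(E,((S,D,T),C,F,Z),A,U));

Answer: (N,(E,((S,D,T),C,F,Z),A,U));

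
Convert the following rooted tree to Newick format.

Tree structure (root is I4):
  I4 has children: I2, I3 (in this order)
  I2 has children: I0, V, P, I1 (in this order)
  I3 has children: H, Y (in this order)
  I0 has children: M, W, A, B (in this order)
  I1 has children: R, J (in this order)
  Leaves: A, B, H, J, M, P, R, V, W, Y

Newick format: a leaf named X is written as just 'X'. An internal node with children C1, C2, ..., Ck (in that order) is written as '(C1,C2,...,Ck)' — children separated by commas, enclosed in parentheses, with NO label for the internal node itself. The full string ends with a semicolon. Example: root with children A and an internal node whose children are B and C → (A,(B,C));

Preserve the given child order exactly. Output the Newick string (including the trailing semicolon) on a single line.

Answer: (((M,W,A,B),V,P,(R,J)),(H,Y));

Derivation:
internal I4 with children ['I2', 'I3']
  internal I2 with children ['I0', 'V', 'P', 'I1']
    internal I0 with children ['M', 'W', 'A', 'B']
      leaf 'M' → 'M'
      leaf 'W' → 'W'
      leaf 'A' → 'A'
      leaf 'B' → 'B'
    → '(M,W,A,B)'
    leaf 'V' → 'V'
    leaf 'P' → 'P'
    internal I1 with children ['R', 'J']
      leaf 'R' → 'R'
      leaf 'J' → 'J'
    → '(R,J)'
  → '((M,W,A,B),V,P,(R,J))'
  internal I3 with children ['H', 'Y']
    leaf 'H' → 'H'
    leaf 'Y' → 'Y'
  → '(H,Y)'
→ '(((M,W,A,B),V,P,(R,J)),(H,Y))'
Final: (((M,W,A,B),V,P,(R,J)),(H,Y));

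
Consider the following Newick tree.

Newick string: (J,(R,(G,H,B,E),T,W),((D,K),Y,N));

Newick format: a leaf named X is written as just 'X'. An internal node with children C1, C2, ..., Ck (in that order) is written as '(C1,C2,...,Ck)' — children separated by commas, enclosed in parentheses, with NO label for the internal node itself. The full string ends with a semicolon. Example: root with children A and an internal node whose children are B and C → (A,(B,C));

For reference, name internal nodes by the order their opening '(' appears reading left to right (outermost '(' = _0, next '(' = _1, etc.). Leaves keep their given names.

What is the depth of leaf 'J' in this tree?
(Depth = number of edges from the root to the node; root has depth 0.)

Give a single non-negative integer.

Newick: (J,(R,(G,H,B,E),T,W),((D,K),Y,N));
Naming internals by '(' encounter order: outermost '(' = _0, next = _1, ...
Query node: J
Path from root: _0 -> J
Depth of J: 1 (number of edges from root)

Answer: 1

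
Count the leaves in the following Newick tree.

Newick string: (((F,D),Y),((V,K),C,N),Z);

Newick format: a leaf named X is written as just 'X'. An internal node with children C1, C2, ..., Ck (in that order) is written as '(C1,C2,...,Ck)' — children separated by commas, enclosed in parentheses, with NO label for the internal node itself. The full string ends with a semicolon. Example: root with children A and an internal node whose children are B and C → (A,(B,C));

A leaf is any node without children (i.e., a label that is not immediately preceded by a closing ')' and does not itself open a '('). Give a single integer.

Answer: 8

Derivation:
Newick: (((F,D),Y),((V,K),C,N),Z);
Scan left-to-right; a leaf is any maximal label run not followed by '(':
  pos 3: leaf 'F' → count = 1
  pos 5: leaf 'D' → count = 2
  pos 8: leaf 'Y' → count = 3
  pos 13: leaf 'V' → count = 4
  pos 15: leaf 'K' → count = 5
  pos 18: leaf 'C' → count = 6
  pos 20: leaf 'N' → count = 7
  pos 23: leaf 'Z' → count = 8
Total leaves: 8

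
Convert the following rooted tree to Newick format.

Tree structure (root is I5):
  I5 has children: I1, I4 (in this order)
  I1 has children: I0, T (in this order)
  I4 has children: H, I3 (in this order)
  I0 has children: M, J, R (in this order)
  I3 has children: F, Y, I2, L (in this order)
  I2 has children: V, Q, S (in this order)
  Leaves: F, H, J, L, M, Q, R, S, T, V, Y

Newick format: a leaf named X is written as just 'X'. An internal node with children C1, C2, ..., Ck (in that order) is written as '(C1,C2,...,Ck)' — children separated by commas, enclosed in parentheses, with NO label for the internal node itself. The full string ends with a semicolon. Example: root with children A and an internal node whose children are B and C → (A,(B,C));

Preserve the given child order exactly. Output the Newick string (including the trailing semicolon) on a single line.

internal I5 with children ['I1', 'I4']
  internal I1 with children ['I0', 'T']
    internal I0 with children ['M', 'J', 'R']
      leaf 'M' → 'M'
      leaf 'J' → 'J'
      leaf 'R' → 'R'
    → '(M,J,R)'
    leaf 'T' → 'T'
  → '((M,J,R),T)'
  internal I4 with children ['H', 'I3']
    leaf 'H' → 'H'
    internal I3 with children ['F', 'Y', 'I2', 'L']
      leaf 'F' → 'F'
      leaf 'Y' → 'Y'
      internal I2 with children ['V', 'Q', 'S']
        leaf 'V' → 'V'
        leaf 'Q' → 'Q'
        leaf 'S' → 'S'
      → '(V,Q,S)'
      leaf 'L' → 'L'
    → '(F,Y,(V,Q,S),L)'
  → '(H,(F,Y,(V,Q,S),L))'
→ '(((M,J,R),T),(H,(F,Y,(V,Q,S),L)))'
Final: (((M,J,R),T),(H,(F,Y,(V,Q,S),L)));

Answer: (((M,J,R),T),(H,(F,Y,(V,Q,S),L)));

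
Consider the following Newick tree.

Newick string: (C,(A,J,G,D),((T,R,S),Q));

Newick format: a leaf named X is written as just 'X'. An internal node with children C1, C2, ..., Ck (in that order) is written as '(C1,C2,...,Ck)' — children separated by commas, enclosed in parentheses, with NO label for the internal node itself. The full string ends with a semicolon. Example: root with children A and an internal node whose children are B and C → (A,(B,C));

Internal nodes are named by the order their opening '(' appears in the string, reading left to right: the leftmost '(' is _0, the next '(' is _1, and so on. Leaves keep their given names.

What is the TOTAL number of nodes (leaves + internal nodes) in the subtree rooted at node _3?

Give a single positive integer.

Answer: 4

Derivation:
Newick: (C,(A,J,G,D),((T,R,S),Q));
Locate _3: it is the '(' at position 14 (the 4th '(' reading left to right).
Query: subtree rooted at _3
_3: subtree_size = 1 + 3
  T: subtree_size = 1 + 0
  R: subtree_size = 1 + 0
  S: subtree_size = 1 + 0
Total subtree size of _3: 4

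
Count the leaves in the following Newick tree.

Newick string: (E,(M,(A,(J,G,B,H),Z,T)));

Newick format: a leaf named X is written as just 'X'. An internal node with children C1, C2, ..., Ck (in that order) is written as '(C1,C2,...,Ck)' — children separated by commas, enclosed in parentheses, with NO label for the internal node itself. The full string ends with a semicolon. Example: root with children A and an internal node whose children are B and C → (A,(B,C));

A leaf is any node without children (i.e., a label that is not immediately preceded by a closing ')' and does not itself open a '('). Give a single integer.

Answer: 9

Derivation:
Newick: (E,(M,(A,(J,G,B,H),Z,T)));
Scan left-to-right; a leaf is any maximal label run not followed by '(':
  pos 1: leaf 'E' → count = 1
  pos 4: leaf 'M' → count = 2
  pos 7: leaf 'A' → count = 3
  pos 10: leaf 'J' → count = 4
  pos 12: leaf 'G' → count = 5
  pos 14: leaf 'B' → count = 6
  pos 16: leaf 'H' → count = 7
  pos 19: leaf 'Z' → count = 8
  pos 21: leaf 'T' → count = 9
Total leaves: 9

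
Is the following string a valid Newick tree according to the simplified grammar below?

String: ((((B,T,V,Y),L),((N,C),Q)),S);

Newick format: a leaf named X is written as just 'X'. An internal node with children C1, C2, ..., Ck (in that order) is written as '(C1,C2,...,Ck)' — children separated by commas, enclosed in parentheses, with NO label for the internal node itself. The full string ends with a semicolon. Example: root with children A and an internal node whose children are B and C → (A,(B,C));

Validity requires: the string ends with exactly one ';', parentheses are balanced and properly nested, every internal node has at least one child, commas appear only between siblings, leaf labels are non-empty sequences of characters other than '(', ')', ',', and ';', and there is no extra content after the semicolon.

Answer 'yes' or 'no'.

Answer: yes

Derivation:
Input: ((((B,T,V,Y),L),((N,C),Q)),S);
Paren balance: 6 '(' vs 6 ')' OK
Ends with single ';': True
Full parse: OK
Valid: True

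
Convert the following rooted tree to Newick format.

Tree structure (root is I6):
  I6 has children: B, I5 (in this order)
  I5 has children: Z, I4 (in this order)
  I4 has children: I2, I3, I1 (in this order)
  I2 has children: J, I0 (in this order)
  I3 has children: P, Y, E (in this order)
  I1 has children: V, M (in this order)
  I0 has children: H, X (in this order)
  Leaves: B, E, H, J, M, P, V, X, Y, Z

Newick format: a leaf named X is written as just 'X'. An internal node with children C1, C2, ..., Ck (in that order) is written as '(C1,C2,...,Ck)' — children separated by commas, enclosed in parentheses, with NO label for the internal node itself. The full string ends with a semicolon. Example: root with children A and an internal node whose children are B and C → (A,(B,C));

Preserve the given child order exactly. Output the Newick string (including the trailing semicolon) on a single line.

Answer: (B,(Z,((J,(H,X)),(P,Y,E),(V,M))));

Derivation:
internal I6 with children ['B', 'I5']
  leaf 'B' → 'B'
  internal I5 with children ['Z', 'I4']
    leaf 'Z' → 'Z'
    internal I4 with children ['I2', 'I3', 'I1']
      internal I2 with children ['J', 'I0']
        leaf 'J' → 'J'
        internal I0 with children ['H', 'X']
          leaf 'H' → 'H'
          leaf 'X' → 'X'
        → '(H,X)'
      → '(J,(H,X))'
      internal I3 with children ['P', 'Y', 'E']
        leaf 'P' → 'P'
        leaf 'Y' → 'Y'
        leaf 'E' → 'E'
      → '(P,Y,E)'
      internal I1 with children ['V', 'M']
        leaf 'V' → 'V'
        leaf 'M' → 'M'
      → '(V,M)'
    → '((J,(H,X)),(P,Y,E),(V,M))'
  → '(Z,((J,(H,X)),(P,Y,E),(V,M)))'
→ '(B,(Z,((J,(H,X)),(P,Y,E),(V,M))))'
Final: (B,(Z,((J,(H,X)),(P,Y,E),(V,M))));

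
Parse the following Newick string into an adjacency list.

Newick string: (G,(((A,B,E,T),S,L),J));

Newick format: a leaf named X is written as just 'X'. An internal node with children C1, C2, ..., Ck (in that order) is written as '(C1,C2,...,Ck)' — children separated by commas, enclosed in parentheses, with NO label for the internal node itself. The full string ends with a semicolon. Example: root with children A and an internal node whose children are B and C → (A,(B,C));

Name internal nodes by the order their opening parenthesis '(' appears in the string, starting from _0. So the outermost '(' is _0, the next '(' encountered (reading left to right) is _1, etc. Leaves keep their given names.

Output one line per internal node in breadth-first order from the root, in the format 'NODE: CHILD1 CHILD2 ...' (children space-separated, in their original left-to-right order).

Input: (G,(((A,B,E,T),S,L),J));
Scanning left-to-right, naming '(' by encounter order:
  pos 0: '(' -> open internal node _0 (depth 1)
  pos 3: '(' -> open internal node _1 (depth 2)
  pos 4: '(' -> open internal node _2 (depth 3)
  pos 5: '(' -> open internal node _3 (depth 4)
  pos 13: ')' -> close internal node _3 (now at depth 3)
  pos 18: ')' -> close internal node _2 (now at depth 2)
  pos 21: ')' -> close internal node _1 (now at depth 1)
  pos 22: ')' -> close internal node _0 (now at depth 0)
Total internal nodes: 4
BFS adjacency from root:
  _0: G _1
  _1: _2 J
  _2: _3 S L
  _3: A B E T

Answer: _0: G _1
_1: _2 J
_2: _3 S L
_3: A B E T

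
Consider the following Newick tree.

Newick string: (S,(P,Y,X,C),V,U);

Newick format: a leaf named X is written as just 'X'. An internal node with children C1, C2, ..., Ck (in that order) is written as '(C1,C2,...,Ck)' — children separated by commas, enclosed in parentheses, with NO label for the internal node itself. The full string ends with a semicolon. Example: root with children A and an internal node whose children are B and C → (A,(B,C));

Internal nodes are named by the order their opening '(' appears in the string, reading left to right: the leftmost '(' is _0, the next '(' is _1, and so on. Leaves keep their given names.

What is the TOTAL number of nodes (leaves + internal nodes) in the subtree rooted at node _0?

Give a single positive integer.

Newick: (S,(P,Y,X,C),V,U);
Locate _0: it is the '(' at position 0 (the 1st '(' reading left to right).
Query: subtree rooted at _0
_0: subtree_size = 1 + 8
  S: subtree_size = 1 + 0
  _1: subtree_size = 1 + 4
    P: subtree_size = 1 + 0
    Y: subtree_size = 1 + 0
    X: subtree_size = 1 + 0
    C: subtree_size = 1 + 0
  V: subtree_size = 1 + 0
  U: subtree_size = 1 + 0
Total subtree size of _0: 9

Answer: 9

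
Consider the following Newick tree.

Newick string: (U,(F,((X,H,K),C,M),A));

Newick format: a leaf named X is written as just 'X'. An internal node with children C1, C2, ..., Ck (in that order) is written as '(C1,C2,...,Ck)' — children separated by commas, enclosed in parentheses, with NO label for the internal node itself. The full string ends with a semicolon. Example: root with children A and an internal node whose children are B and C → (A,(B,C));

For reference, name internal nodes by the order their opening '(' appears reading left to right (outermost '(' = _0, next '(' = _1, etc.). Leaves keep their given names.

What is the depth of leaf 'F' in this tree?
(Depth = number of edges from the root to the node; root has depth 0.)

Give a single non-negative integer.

Newick: (U,(F,((X,H,K),C,M),A));
Naming internals by '(' encounter order: outermost '(' = _0, next = _1, ...
Query node: F
Path from root: _0 -> _1 -> F
Depth of F: 2 (number of edges from root)

Answer: 2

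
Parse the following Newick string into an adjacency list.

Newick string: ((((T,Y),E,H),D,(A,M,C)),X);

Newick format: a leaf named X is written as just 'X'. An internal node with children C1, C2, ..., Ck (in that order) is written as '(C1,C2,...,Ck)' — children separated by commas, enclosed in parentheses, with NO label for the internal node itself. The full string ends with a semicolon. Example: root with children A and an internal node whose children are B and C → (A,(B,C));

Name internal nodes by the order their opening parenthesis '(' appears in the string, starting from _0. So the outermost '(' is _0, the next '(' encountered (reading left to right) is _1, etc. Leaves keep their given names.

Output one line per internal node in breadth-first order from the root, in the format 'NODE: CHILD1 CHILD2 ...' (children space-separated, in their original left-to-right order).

Answer: _0: _1 X
_1: _2 D _4
_2: _3 E H
_4: A M C
_3: T Y

Derivation:
Input: ((((T,Y),E,H),D,(A,M,C)),X);
Scanning left-to-right, naming '(' by encounter order:
  pos 0: '(' -> open internal node _0 (depth 1)
  pos 1: '(' -> open internal node _1 (depth 2)
  pos 2: '(' -> open internal node _2 (depth 3)
  pos 3: '(' -> open internal node _3 (depth 4)
  pos 7: ')' -> close internal node _3 (now at depth 3)
  pos 12: ')' -> close internal node _2 (now at depth 2)
  pos 16: '(' -> open internal node _4 (depth 3)
  pos 22: ')' -> close internal node _4 (now at depth 2)
  pos 23: ')' -> close internal node _1 (now at depth 1)
  pos 26: ')' -> close internal node _0 (now at depth 0)
Total internal nodes: 5
BFS adjacency from root:
  _0: _1 X
  _1: _2 D _4
  _2: _3 E H
  _4: A M C
  _3: T Y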